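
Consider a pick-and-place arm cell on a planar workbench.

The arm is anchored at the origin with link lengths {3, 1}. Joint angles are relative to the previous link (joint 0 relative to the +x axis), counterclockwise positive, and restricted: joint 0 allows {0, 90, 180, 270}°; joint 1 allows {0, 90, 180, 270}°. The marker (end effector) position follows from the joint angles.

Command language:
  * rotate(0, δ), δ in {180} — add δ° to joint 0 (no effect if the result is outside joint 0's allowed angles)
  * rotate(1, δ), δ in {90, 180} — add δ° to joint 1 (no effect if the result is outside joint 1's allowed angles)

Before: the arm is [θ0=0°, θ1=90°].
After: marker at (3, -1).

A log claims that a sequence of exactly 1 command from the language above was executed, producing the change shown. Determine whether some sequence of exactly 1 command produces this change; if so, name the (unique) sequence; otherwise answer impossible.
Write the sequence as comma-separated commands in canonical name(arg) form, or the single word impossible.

rotate(1, 180)

from: [θ0=0°, θ1=90°]
1. rotate(1, 180) → [θ0=0°, θ1=270°]
uniquely the one of 3 1-step routes that fits.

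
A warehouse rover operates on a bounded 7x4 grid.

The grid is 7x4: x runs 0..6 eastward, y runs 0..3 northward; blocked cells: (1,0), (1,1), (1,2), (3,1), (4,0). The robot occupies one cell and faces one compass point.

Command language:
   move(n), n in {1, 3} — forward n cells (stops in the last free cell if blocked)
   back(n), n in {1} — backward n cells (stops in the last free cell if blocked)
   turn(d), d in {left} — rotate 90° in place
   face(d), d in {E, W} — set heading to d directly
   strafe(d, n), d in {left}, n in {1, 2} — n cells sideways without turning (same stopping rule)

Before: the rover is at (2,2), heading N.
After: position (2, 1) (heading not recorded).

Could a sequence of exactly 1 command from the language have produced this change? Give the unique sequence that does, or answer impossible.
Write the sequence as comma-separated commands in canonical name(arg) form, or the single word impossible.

back(1)

start: at (2,2), heading N
[1] after back(1): at (2,1), heading N
no rival 1-sequence matches.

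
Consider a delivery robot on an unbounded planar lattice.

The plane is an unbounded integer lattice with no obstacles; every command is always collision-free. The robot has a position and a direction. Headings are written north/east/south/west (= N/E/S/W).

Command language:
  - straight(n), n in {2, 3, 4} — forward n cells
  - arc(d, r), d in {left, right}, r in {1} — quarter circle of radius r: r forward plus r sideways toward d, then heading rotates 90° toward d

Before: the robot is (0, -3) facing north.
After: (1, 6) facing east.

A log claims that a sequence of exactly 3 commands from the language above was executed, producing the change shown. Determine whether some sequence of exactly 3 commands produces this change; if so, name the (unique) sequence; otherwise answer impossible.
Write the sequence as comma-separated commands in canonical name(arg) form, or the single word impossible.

key: position moved to (1,6) AND the heading swung to E — translation plus rotation needed
begin: (0, -3) facing north
1. straight(4) → (0, 1) facing north
2. straight(4) → (0, 5) facing north
3. arc(right, 1) → (1, 6) facing east
uniquely the one of 125 3-step routes that fits.

straight(4), straight(4), arc(right, 1)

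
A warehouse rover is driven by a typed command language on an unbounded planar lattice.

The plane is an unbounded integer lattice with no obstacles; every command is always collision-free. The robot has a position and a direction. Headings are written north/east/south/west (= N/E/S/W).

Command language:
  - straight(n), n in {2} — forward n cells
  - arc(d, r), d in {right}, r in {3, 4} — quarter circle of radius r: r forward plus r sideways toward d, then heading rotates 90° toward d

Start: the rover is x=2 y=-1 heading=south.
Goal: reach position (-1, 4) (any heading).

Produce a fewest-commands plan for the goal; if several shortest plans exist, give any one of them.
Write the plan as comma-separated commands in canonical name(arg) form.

from: x=2 y=-1 heading=south
t=1 arc(right, 3) ⇒ x=-1 y=-4 heading=west
t=2 arc(right, 4) ⇒ x=-5 y=0 heading=north
t=3 arc(right, 4) ⇒ x=-1 y=4 heading=east
nothing shorter than 3 reaches the goal.

arc(right, 3), arc(right, 4), arc(right, 4)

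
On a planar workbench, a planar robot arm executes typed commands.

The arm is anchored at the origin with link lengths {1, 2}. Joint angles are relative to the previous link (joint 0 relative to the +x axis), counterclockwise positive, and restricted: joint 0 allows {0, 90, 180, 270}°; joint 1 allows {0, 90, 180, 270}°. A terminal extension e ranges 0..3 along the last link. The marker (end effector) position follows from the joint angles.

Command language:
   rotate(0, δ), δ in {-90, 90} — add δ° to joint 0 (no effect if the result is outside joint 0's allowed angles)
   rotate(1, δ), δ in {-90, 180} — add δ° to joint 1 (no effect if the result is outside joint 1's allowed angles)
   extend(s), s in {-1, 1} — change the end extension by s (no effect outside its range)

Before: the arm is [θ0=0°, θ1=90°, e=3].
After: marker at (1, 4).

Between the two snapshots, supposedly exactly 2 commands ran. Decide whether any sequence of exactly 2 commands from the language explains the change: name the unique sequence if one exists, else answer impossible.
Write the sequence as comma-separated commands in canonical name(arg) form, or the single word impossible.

extend(1), extend(-1)

key: running extend(-1) before extend(1) would end elsewhere — order is forced
start: [θ0=0°, θ1=90°, e=3]
[1] after extend(1): [θ0=0°, θ1=90°, e=3]
[2] after extend(-1): [θ0=0°, θ1=90°, e=2]
uniquely the one of 36 2-step routes that fits.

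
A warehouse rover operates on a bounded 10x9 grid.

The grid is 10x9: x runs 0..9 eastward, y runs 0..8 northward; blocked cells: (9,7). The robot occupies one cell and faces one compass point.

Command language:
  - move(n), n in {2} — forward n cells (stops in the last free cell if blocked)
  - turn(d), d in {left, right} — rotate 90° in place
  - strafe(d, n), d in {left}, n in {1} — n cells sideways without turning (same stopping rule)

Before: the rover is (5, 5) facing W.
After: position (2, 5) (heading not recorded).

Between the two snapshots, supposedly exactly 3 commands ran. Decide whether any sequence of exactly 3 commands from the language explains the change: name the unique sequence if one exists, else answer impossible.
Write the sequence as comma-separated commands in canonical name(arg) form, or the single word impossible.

move(2), turn(right), strafe(left, 1)

key: order matters: swapping move(2) and strafe(left, 1) lands elsewhere
from: (5, 5) facing W
step 1 (move(2)): (3, 5) facing W
step 2 (turn(right)): (3, 5) facing N
step 3 (strafe(left, 1)): (2, 5) facing N
no rival 3-sequence matches.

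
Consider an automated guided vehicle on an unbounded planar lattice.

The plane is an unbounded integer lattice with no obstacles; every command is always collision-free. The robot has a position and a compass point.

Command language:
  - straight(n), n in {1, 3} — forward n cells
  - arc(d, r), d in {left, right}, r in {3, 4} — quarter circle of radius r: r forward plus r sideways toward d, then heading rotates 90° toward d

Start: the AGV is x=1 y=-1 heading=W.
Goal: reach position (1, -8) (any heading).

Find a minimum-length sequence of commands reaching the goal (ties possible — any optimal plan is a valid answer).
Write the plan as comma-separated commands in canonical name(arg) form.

straight(1), arc(left, 3), arc(left, 4)

initial: x=1 y=-1 heading=W
t=1 straight(1) ⇒ x=0 y=-1 heading=W
t=2 arc(left, 3) ⇒ x=-3 y=-4 heading=S
t=3 arc(left, 4) ⇒ x=1 y=-8 heading=E
nothing shorter than 3 reaches the goal.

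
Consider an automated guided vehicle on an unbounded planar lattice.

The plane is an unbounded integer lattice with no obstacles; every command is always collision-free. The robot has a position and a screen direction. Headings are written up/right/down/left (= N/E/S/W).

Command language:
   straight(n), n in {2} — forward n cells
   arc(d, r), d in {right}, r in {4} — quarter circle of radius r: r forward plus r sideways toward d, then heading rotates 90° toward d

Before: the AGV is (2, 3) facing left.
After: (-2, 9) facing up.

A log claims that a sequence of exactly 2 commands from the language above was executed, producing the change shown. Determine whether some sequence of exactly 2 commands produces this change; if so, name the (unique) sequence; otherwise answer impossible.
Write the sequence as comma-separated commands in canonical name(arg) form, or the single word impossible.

key: cell and facing (now N) both changed — the 2 commands mix motion and turning
begin: (2, 3) facing left
1. arc(right, 4) → (-2, 7) facing up
2. straight(2) → (-2, 9) facing up
all 4 alternatives checked — unique.

arc(right, 4), straight(2)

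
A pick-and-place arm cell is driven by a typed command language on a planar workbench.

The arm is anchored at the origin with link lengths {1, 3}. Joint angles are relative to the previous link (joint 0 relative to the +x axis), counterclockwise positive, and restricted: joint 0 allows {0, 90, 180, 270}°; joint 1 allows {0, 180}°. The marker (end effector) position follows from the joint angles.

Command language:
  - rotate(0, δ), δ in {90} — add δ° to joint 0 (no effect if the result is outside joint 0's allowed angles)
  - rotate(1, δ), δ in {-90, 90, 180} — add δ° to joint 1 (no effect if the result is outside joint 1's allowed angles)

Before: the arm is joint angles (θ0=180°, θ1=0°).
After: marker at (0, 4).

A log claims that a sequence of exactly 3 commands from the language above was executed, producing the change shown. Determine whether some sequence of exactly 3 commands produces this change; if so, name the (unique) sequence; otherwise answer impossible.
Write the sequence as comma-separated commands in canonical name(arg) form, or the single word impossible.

rotate(0, 90), rotate(0, 90), rotate(0, 90)

start: joint angles (θ0=180°, θ1=0°)
[1] after rotate(0, 90): joint angles (θ0=270°, θ1=0°)
[2] after rotate(0, 90): joint angles (θ0=0°, θ1=0°)
[3] after rotate(0, 90): joint angles (θ0=90°, θ1=0°)
no rival 3-sequence matches.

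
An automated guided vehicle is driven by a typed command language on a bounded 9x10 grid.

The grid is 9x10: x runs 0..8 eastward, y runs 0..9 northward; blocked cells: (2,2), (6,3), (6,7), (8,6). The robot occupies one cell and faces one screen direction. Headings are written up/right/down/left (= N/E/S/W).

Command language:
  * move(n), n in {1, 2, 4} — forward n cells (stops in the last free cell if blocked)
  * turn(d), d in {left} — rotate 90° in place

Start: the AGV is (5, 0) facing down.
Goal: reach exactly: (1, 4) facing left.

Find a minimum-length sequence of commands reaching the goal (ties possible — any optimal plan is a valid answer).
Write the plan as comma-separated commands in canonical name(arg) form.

turn(left), turn(left), move(4), turn(left), move(4)

initial: (5, 0) facing down
1. turn(left) → (5, 0) facing right
2. turn(left) → (5, 0) facing up
3. move(4) → (5, 4) facing up
4. turn(left) → (5, 4) facing left
5. move(4) → (1, 4) facing left
shorter routes all fall short; 5 is best.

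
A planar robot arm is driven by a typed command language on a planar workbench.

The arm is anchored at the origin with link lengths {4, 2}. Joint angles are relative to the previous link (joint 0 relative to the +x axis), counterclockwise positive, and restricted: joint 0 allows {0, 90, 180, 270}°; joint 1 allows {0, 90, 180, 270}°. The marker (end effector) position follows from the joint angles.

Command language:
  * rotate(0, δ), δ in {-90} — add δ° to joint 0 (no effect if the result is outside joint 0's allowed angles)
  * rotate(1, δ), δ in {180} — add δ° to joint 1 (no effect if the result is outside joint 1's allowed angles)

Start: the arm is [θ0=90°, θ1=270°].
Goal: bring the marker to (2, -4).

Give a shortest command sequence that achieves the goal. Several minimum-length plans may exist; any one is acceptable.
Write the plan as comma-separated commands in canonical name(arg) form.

rotate(0, -90), rotate(0, -90), rotate(1, 180)

start: [θ0=90°, θ1=270°]
1. rotate(0, -90) → [θ0=0°, θ1=270°]
2. rotate(0, -90) → [θ0=270°, θ1=270°]
3. rotate(1, 180) → [θ0=270°, θ1=90°]
shorter routes all fall short; 3 is best.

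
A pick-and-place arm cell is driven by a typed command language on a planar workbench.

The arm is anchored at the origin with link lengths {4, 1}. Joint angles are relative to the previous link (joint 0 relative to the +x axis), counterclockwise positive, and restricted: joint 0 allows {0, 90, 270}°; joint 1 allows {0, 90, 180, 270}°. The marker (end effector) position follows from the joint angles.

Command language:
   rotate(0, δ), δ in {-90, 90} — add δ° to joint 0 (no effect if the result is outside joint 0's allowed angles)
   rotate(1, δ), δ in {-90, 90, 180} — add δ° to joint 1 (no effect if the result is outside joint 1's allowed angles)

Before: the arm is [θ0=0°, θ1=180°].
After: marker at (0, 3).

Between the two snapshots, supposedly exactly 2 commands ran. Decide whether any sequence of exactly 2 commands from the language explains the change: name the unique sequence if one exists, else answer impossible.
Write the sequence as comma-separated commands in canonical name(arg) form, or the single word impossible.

begin: [θ0=0°, θ1=180°]
[1] after rotate(0, 90): [θ0=90°, θ1=180°]
[2] after rotate(0, 90): [θ0=90°, θ1=180°]
no rival 2-sequence matches.

rotate(0, 90), rotate(0, 90)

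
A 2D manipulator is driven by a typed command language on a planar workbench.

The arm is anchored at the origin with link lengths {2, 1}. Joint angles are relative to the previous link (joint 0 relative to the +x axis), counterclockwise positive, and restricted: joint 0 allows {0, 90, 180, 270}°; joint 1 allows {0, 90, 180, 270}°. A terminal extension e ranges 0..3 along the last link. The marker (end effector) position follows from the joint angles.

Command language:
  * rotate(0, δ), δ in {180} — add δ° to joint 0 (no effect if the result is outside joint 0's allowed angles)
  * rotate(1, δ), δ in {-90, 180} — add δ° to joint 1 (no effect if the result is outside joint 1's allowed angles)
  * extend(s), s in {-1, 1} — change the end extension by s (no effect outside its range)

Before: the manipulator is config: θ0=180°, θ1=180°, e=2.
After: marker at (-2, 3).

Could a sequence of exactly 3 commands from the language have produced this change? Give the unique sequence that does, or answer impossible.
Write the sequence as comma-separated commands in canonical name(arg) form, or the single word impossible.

start: config: θ0=180°, θ1=180°, e=2
t=1 rotate(1, -90) ⇒ config: θ0=180°, θ1=90°, e=2
t=2 rotate(1, -90) ⇒ config: θ0=180°, θ1=0°, e=2
t=3 rotate(1, -90) ⇒ config: θ0=180°, θ1=270°, e=2
no other 3-command option fits: unique.

rotate(1, -90), rotate(1, -90), rotate(1, -90)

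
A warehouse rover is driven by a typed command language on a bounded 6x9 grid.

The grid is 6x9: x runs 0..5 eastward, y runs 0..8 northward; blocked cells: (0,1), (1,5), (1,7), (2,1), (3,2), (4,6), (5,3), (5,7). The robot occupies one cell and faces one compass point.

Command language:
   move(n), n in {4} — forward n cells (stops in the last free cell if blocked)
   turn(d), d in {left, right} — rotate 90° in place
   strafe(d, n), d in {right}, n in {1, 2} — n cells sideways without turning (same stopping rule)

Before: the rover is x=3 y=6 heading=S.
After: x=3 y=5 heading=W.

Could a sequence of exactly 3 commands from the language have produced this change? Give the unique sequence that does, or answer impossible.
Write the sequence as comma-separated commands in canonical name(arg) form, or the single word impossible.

key: move(4) is stopped early by the blocked cell at (3,2)
from: x=3 y=6 heading=S
step 1 (move(4)): x=3 y=3 heading=S
step 2 (turn(right)): x=3 y=3 heading=W
step 3 (strafe(right, 2)): x=3 y=5 heading=W
no other 3-command option fits: unique.

move(4), turn(right), strafe(right, 2)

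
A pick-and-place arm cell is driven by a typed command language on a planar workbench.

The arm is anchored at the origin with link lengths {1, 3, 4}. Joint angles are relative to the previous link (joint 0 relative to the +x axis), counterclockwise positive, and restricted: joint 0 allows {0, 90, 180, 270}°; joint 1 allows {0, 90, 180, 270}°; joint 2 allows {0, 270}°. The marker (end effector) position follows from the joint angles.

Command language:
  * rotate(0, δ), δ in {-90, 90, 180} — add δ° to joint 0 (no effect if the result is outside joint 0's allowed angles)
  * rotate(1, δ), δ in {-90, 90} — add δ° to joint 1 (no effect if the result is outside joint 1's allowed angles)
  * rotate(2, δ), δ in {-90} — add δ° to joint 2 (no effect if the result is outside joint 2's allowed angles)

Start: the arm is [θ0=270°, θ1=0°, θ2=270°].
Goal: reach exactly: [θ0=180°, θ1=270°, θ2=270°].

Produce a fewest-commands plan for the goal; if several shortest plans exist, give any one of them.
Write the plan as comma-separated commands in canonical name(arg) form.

initial: [θ0=270°, θ1=0°, θ2=270°]
step 1 (rotate(0, -90)): [θ0=180°, θ1=0°, θ2=270°]
step 2 (rotate(1, -90)): [θ0=180°, θ1=270°, θ2=270°]
nothing shorter than 2 reaches the goal.

rotate(0, -90), rotate(1, -90)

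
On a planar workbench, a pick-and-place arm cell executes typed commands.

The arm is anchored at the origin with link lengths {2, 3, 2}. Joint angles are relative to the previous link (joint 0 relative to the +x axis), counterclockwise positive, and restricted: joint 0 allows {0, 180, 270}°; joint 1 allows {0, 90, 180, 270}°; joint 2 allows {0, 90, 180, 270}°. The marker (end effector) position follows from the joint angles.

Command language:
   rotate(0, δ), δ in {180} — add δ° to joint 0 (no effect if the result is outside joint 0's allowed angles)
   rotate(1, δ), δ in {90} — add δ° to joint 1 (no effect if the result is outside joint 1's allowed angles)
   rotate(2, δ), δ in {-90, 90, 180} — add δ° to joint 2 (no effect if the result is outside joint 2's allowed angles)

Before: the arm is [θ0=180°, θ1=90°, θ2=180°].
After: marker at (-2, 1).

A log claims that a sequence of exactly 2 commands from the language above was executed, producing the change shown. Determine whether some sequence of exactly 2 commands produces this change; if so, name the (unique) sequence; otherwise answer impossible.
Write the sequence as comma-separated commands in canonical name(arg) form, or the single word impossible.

rotate(1, 90), rotate(1, 90)

initial: [θ0=180°, θ1=90°, θ2=180°]
step 1 (rotate(1, 90)): [θ0=180°, θ1=180°, θ2=180°]
step 2 (rotate(1, 90)): [θ0=180°, θ1=270°, θ2=180°]
uniquely the one of 25 2-step routes that fits.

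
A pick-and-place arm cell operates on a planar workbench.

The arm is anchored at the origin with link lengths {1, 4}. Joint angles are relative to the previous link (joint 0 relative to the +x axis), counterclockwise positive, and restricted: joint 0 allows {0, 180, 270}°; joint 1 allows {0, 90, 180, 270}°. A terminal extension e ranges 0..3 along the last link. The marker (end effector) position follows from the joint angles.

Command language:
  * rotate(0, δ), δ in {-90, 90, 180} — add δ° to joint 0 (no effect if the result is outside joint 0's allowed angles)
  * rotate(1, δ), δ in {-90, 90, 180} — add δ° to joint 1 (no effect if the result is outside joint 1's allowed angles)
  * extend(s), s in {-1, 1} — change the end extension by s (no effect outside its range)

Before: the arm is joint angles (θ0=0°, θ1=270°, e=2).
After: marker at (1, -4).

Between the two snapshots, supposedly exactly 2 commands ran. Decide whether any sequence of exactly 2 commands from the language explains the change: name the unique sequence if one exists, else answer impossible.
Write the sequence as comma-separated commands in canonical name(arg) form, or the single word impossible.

initial: joint angles (θ0=0°, θ1=270°, e=2)
[1] after extend(-1): joint angles (θ0=0°, θ1=270°, e=1)
[2] after extend(-1): joint angles (θ0=0°, θ1=270°, e=0)
no other 2-command option fits: unique.

extend(-1), extend(-1)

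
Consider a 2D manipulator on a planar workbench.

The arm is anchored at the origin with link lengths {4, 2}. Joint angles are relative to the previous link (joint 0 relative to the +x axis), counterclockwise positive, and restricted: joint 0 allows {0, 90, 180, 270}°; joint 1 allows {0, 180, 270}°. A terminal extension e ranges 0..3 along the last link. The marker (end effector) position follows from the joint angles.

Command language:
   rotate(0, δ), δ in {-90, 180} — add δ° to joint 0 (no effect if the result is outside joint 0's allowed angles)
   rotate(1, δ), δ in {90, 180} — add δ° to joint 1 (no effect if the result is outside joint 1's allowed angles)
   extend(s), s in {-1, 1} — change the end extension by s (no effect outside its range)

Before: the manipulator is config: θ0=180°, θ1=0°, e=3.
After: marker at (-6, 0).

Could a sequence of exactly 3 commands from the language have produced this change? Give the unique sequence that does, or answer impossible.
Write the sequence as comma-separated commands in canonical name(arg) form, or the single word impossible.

extend(-1), extend(-1), extend(-1)

t0: config: θ0=180°, θ1=0°, e=3
[1] after extend(-1): config: θ0=180°, θ1=0°, e=2
[2] after extend(-1): config: θ0=180°, θ1=0°, e=1
[3] after extend(-1): config: θ0=180°, θ1=0°, e=0
no other 3-command option fits: unique.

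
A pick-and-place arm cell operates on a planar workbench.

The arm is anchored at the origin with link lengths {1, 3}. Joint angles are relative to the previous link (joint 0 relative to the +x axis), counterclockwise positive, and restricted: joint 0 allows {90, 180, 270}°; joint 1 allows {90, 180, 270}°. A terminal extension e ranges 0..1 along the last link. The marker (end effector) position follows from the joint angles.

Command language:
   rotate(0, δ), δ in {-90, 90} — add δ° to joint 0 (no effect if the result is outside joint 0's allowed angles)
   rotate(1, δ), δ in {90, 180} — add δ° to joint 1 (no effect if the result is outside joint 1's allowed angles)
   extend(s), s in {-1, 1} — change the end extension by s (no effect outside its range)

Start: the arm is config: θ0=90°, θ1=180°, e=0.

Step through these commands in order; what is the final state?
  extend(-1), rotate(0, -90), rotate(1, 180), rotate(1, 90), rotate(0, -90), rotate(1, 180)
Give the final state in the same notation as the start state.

config: θ0=90°, θ1=90°, e=0

begin: config: θ0=90°, θ1=180°, e=0
[1] after extend(-1): config: θ0=90°, θ1=180°, e=0
[2] after rotate(0, -90): config: θ0=90°, θ1=180°, e=0
[3] after rotate(1, 180): config: θ0=90°, θ1=180°, e=0
[4] after rotate(1, 90): config: θ0=90°, θ1=270°, e=0
[5] after rotate(0, -90): config: θ0=90°, θ1=270°, e=0
[6] after rotate(1, 180): config: θ0=90°, θ1=90°, e=0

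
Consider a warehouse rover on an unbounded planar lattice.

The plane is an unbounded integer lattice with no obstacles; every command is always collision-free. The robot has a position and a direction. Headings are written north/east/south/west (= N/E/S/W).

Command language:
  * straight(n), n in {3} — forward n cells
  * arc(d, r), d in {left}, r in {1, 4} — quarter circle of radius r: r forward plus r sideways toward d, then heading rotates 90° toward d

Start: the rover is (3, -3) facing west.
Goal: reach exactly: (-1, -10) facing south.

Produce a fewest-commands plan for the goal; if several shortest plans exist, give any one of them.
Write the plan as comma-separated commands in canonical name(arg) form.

arc(left, 4), straight(3)

t0: (3, -3) facing west
step 1 (arc(left, 4)): (-1, -7) facing south
step 2 (straight(3)): (-1, -10) facing south
shorter routes all fall short; 2 is best.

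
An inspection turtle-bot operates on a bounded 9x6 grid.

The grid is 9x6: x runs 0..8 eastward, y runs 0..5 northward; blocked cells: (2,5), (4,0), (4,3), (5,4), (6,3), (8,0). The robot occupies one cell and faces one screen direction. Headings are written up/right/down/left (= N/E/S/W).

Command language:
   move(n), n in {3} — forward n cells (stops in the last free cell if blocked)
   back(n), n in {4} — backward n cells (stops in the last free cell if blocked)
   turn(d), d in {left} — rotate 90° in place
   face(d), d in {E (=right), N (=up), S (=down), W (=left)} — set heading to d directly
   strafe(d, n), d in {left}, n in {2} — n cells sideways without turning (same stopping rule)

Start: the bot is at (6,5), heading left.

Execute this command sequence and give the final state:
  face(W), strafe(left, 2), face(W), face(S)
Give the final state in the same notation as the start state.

at (6,4), heading down

start: at (6,5), heading left
t=1 face(W) ⇒ at (6,5), heading left
t=2 strafe(left, 2) ⇒ at (6,4), heading left
t=3 face(W) ⇒ at (6,4), heading left
t=4 face(S) ⇒ at (6,4), heading down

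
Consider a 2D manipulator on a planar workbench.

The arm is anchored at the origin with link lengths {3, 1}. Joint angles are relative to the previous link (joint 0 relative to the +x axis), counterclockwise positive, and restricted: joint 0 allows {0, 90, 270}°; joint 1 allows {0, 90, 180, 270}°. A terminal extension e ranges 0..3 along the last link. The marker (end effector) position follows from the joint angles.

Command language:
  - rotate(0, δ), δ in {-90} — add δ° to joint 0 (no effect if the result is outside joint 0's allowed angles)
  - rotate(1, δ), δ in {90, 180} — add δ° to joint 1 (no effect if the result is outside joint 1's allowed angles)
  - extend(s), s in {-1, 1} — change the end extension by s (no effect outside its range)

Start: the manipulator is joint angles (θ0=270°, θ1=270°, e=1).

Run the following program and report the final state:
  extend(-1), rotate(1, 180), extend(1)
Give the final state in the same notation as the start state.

joint angles (θ0=270°, θ1=90°, e=1)

start: joint angles (θ0=270°, θ1=270°, e=1)
t=1 extend(-1) ⇒ joint angles (θ0=270°, θ1=270°, e=0)
t=2 rotate(1, 180) ⇒ joint angles (θ0=270°, θ1=90°, e=0)
t=3 extend(1) ⇒ joint angles (θ0=270°, θ1=90°, e=1)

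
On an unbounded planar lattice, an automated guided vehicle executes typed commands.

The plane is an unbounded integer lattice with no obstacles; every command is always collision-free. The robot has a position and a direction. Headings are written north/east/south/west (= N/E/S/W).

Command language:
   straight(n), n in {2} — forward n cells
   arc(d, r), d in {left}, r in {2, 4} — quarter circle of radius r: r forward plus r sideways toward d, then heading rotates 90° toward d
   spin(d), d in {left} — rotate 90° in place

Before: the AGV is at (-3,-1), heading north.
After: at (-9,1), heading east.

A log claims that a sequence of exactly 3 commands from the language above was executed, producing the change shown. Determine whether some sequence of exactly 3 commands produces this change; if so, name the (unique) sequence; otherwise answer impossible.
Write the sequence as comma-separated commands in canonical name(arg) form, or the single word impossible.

arc(left, 4), arc(left, 2), spin(left)

key: cell and facing (now E) both changed — the 3 commands mix motion and turning
t0: at (-3,-1), heading north
step 1 (arc(left, 4)): at (-7,3), heading west
step 2 (arc(left, 2)): at (-9,1), heading south
step 3 (spin(left)): at (-9,1), heading east
no rival 3-sequence matches.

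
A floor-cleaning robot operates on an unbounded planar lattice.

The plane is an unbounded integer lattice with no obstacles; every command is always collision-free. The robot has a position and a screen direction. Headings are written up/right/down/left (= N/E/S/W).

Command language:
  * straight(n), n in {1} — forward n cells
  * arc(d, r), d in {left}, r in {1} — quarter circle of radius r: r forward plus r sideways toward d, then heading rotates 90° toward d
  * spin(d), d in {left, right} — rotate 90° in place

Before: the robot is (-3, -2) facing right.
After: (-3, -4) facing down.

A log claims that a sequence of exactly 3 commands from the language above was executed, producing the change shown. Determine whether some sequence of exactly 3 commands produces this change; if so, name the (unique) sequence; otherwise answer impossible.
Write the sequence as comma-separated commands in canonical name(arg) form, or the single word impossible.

key: order matters: swapping spin(right) and straight(1) lands elsewhere
t0: (-3, -2) facing right
step 1 (spin(right)): (-3, -2) facing down
step 2 (straight(1)): (-3, -3) facing down
step 3 (straight(1)): (-3, -4) facing down
uniquely the one of 64 3-step routes that fits.

spin(right), straight(1), straight(1)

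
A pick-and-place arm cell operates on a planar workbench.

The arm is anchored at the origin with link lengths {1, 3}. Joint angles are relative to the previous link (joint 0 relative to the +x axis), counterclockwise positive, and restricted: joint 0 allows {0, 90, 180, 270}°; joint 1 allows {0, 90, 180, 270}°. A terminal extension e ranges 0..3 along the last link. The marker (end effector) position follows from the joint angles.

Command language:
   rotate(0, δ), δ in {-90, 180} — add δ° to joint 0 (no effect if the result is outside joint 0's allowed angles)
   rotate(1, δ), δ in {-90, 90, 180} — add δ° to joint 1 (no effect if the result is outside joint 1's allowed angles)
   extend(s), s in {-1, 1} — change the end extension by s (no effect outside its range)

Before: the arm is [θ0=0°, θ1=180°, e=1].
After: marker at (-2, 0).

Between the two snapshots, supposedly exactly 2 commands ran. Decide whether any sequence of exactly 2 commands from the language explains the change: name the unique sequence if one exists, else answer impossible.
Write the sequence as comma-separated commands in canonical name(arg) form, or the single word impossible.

extend(-1), extend(-1)

initial: [θ0=0°, θ1=180°, e=1]
step 1 (extend(-1)): [θ0=0°, θ1=180°, e=0]
step 2 (extend(-1)): [θ0=0°, θ1=180°, e=0]
uniquely the one of 49 2-step routes that fits.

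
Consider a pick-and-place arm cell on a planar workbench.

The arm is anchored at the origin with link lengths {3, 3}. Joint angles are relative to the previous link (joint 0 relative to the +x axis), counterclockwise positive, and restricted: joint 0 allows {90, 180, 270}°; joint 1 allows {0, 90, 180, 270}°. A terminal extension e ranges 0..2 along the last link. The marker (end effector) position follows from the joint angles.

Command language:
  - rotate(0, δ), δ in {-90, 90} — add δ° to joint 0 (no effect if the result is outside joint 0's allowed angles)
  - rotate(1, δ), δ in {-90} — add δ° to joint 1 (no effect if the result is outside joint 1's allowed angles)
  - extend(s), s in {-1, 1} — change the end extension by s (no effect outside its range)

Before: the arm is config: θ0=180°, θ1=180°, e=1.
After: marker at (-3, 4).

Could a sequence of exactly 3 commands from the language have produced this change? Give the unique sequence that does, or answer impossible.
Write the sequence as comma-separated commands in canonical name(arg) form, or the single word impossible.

rotate(1, -90), rotate(1, -90), rotate(1, -90)

start: config: θ0=180°, θ1=180°, e=1
1. rotate(1, -90) → config: θ0=180°, θ1=90°, e=1
2. rotate(1, -90) → config: θ0=180°, θ1=0°, e=1
3. rotate(1, -90) → config: θ0=180°, θ1=270°, e=1
no other 3-command option fits: unique.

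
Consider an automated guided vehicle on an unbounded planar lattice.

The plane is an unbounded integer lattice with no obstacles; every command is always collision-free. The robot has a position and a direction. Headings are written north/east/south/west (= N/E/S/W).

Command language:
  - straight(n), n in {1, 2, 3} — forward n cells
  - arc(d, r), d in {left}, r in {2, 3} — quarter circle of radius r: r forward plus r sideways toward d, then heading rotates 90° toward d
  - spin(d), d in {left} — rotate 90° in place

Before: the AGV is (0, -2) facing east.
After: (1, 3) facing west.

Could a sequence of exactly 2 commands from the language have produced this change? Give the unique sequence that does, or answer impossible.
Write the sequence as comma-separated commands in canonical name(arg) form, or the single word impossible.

key: order matters: swapping arc(left, 3) and arc(left, 2) lands elsewhere
t0: (0, -2) facing east
1. arc(left, 3) → (3, 1) facing north
2. arc(left, 2) → (1, 3) facing west
uniquely the one of 36 2-step routes that fits.

arc(left, 3), arc(left, 2)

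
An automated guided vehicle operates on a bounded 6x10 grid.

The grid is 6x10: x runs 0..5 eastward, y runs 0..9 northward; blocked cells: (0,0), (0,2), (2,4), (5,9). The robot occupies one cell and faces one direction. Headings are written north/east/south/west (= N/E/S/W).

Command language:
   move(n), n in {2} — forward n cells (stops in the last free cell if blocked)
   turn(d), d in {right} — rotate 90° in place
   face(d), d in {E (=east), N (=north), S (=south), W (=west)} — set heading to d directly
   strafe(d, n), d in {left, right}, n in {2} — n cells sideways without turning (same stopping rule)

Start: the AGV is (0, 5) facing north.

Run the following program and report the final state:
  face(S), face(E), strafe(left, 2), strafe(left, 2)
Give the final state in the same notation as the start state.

initial: (0, 5) facing north
[1] after face(S): (0, 5) facing south
[2] after face(E): (0, 5) facing east
[3] after strafe(left, 2): (0, 7) facing east
[4] after strafe(left, 2): (0, 9) facing east

(0, 9) facing east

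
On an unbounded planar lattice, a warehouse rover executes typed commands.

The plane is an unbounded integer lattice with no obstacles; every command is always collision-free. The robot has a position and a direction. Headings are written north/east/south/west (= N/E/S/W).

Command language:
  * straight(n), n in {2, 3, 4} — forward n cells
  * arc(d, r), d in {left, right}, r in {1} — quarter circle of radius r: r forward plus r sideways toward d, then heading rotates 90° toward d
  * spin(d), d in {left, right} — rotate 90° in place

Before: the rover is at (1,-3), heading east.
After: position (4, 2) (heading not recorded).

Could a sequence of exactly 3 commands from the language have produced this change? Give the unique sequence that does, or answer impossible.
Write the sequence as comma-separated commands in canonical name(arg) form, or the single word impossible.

key: running straight(4) before straight(2) would end elsewhere — order is forced
initial: at (1,-3), heading east
t=1 straight(2) ⇒ at (3,-3), heading east
t=2 arc(left, 1) ⇒ at (4,-2), heading north
t=3 straight(4) ⇒ at (4,2), heading north
uniquely the one of 343 3-step routes that fits.

straight(2), arc(left, 1), straight(4)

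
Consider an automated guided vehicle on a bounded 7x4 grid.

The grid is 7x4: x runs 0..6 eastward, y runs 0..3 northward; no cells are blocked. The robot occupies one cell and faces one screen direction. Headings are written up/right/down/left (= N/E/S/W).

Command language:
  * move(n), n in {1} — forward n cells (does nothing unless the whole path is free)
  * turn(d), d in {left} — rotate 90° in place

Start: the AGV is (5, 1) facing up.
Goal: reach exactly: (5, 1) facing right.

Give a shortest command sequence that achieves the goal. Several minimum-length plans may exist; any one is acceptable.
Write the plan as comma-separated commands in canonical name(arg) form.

turn(left), turn(left), turn(left)

from: (5, 1) facing up
1. turn(left) → (5, 1) facing left
2. turn(left) → (5, 1) facing down
3. turn(left) → (5, 1) facing right
shorter routes all fall short; 3 is best.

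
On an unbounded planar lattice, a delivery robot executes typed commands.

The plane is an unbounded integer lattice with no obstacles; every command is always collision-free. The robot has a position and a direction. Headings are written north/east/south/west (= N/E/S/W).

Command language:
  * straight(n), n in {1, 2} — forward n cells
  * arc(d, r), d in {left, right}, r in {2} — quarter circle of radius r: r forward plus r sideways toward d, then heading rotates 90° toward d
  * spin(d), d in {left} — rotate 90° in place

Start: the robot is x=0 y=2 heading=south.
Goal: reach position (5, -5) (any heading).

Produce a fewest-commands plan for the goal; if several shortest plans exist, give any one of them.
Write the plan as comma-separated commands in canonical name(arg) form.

begin: x=0 y=2 heading=south
t=1 arc(left, 2) ⇒ x=2 y=0 heading=east
t=2 straight(1) ⇒ x=3 y=0 heading=east
t=3 arc(right, 2) ⇒ x=5 y=-2 heading=south
t=4 straight(1) ⇒ x=5 y=-3 heading=south
t=5 straight(2) ⇒ x=5 y=-5 heading=south
minimal: 5 command(s), checked below 5.

arc(left, 2), straight(1), arc(right, 2), straight(1), straight(2)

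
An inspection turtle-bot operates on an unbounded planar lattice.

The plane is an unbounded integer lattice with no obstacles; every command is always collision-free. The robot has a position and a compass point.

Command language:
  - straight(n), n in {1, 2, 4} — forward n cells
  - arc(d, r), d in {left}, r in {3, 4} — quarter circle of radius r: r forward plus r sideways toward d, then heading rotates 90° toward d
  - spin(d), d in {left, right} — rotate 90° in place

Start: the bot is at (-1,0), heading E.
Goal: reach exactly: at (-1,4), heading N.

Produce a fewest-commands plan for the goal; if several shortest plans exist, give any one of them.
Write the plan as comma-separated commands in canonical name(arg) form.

spin(left), straight(4)

t0: at (-1,0), heading E
t=1 spin(left) ⇒ at (-1,0), heading N
t=2 straight(4) ⇒ at (-1,4), heading N
no 1-step plan works, so 2 is optimal.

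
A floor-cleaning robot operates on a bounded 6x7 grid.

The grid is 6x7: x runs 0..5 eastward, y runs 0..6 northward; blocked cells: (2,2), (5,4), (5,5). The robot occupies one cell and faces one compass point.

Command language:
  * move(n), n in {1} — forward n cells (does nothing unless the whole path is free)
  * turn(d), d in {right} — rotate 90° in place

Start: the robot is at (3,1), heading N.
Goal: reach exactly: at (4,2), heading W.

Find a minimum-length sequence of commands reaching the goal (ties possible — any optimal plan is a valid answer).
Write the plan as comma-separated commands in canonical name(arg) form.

move(1), turn(right), move(1), turn(right), turn(right)

start: at (3,1), heading N
[1] after move(1): at (3,2), heading N
[2] after turn(right): at (3,2), heading E
[3] after move(1): at (4,2), heading E
[4] after turn(right): at (4,2), heading S
[5] after turn(right): at (4,2), heading W
shorter routes all fall short; 5 is best.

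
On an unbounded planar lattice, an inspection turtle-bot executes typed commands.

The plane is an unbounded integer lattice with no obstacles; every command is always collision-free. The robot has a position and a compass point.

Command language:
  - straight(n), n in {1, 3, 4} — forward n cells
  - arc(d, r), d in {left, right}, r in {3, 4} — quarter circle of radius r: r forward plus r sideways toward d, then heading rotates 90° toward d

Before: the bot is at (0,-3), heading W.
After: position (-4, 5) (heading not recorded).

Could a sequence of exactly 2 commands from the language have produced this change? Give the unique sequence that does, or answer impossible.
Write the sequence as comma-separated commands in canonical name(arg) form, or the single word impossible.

key: order matters: swapping arc(right, 4) and straight(4) lands elsewhere
from: at (0,-3), heading W
t=1 arc(right, 4) ⇒ at (-4,1), heading N
t=2 straight(4) ⇒ at (-4,5), heading N
no rival 2-sequence matches.

arc(right, 4), straight(4)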